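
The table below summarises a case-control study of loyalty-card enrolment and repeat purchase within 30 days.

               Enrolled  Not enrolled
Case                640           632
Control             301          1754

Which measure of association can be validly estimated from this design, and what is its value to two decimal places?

Reading the table with exposure as columns: a = 640 (Enrolled, case), b = 301 (Enrolled, non-case), c = 632 (Not enrolled, case), d = 1754.
This is a case-control study: participants were sampled on outcome status, so risks in the source population cannot be estimated directly — relative risk is not valid here. The odds ratio is the appropriate measure.
OR = (a·d)/(b·c) = (640 × 1754) / (301 × 632) = 1122560 / 190232 = 5.90101

5.90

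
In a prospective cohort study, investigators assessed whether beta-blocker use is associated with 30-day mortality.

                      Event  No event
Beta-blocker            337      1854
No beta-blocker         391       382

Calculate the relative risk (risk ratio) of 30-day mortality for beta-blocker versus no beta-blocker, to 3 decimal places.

0.304

Cells: a = 337, b = 1854, c = 391, d = 382.
Risk in exposed = 337/2191 = 0.15381; risk in unexposed = 391/773 = 0.50582.
RR = 0.15381 / 0.50582 = 0.30408
The risk is 70% lower among the exposed than among the unexposed.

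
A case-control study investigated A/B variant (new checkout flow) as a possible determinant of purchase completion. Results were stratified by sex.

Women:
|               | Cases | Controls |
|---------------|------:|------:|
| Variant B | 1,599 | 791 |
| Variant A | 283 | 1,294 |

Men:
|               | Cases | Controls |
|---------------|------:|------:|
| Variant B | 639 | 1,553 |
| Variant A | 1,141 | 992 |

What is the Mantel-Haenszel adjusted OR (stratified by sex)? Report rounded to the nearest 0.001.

1.433

OR_MH = Σ(aᵢdᵢ/nᵢ) / Σ(bᵢcᵢ/nᵢ), where nᵢ is the stratum total.
Stratum 1 (Women): n = 3967; a·d/n = 1599·1294/3967 = 521.5795; b·c/n = 791·283/3967 = 56.4288
Stratum 2 (Men): n = 4325; a·d/n = 639·992/4325 = 146.5637; b·c/n = 1553·1141/4325 = 409.7047
OR_MH = (521.5795 + 146.5637) / (56.4288 + 409.7047) = 668.1432 / 466.1335 = 1.43337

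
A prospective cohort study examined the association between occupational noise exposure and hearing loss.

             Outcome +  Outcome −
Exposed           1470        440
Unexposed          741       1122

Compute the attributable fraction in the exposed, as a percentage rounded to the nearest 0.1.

Cells: a = 1470, b = 440, c = 741, d = 1122.
Risk in exposed = 1470/1910 = 0.76963; risk in unexposed = 741/1863 = 0.39775.
RR = 0.76963/0.39775 = 1.93499
AR% = (RR − 1)/RR × 100 = (1.93499 − 1)/1.93499 × 100 = 48.3201%

48.3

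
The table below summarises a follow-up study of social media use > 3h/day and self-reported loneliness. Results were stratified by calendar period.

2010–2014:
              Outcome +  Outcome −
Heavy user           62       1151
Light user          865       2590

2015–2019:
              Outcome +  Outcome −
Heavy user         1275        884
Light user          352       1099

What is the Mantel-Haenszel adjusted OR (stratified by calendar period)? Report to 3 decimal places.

1.411

OR_MH = Σ(aᵢdᵢ/nᵢ) / Σ(bᵢcᵢ/nᵢ), where nᵢ is the stratum total.
Stratum 1 (2010–2014): n = 4668; a·d/n = 62·2590/4668 = 34.4002; b·c/n = 1151·865/4668 = 213.2851
Stratum 2 (2015–2019): n = 3610; a·d/n = 1275·1099/3610 = 388.1510; b·c/n = 884·352/3610 = 86.1961
OR_MH = (34.4002 + 388.1510) / (213.2851 + 86.1961) = 422.5511 / 299.4813 = 1.41094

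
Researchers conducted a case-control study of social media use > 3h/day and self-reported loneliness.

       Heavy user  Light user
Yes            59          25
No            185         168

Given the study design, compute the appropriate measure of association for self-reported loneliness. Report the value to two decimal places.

Reading the table with exposure as columns: a = 59 (Heavy user, case), b = 185 (Heavy user, non-case), c = 25 (Light user, case), d = 168.
This is a case-control study: participants were sampled on outcome status, so risks in the source population cannot be estimated directly — relative risk is not valid here. The odds ratio is the appropriate measure.
OR = (a·d)/(b·c) = (59 × 168) / (185 × 25) = 9912 / 4625 = 2.14314

2.14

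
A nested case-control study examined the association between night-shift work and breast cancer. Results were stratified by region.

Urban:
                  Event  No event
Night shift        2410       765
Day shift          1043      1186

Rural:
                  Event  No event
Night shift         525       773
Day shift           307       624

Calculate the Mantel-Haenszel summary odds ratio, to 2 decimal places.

OR_MH = Σ(aᵢdᵢ/nᵢ) / Σ(bᵢcᵢ/nᵢ), where nᵢ is the stratum total.
Stratum 1 (Urban): n = 5404; a·d/n = 2410·1186/5404 = 528.9156; b·c/n = 765·1043/5404 = 147.6490
Stratum 2 (Rural): n = 2229; a·d/n = 525·624/2229 = 146.9717; b·c/n = 773·307/2229 = 106.4652
OR_MH = (528.9156 + 146.9717) / (147.6490 + 106.4652) = 675.8874 / 254.1142 = 2.65978

2.66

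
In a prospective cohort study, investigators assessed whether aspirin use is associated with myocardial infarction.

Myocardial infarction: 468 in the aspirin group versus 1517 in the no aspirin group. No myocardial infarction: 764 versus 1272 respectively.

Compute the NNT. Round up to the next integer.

Risk in treated group = 468/1232 = 0.37987; risk in control = 1517/2789 = 0.54392.
Absolute risk reduction = 0.54392 − 0.37987 = 0.16405
NNT = 1 / ARR = 1 / 0.16405 = 6.096 → round up → 7

7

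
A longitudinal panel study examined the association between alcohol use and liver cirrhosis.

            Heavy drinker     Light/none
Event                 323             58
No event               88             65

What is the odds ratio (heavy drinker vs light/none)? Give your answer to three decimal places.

Reading the table with exposure as columns: a = 323 (Heavy drinker, case), b = 88 (Heavy drinker, non-case), c = 58 (Light/none, case), d = 65.
OR = (a·d)/(b·c) = (323 × 65) / (88 × 58) = 20995 / 5104 = 4.11344
The odds of liver cirrhosis are about 4.11 times as high in the heavy drinker group.

4.113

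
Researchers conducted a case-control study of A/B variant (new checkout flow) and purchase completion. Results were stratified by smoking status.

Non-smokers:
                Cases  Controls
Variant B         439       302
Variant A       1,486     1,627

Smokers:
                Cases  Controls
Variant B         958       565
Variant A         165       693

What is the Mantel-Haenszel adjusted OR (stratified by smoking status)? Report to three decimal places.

OR_MH = Σ(aᵢdᵢ/nᵢ) / Σ(bᵢcᵢ/nᵢ), where nᵢ is the stratum total.
Stratum 1 (Non-smokers): n = 3854; a·d/n = 439·1627/3854 = 185.3277; b·c/n = 302·1486/3854 = 116.4432
Stratum 2 (Smokers): n = 2381; a·d/n = 958·693/2381 = 278.8299; b·c/n = 565·165/2381 = 39.1537
OR_MH = (185.3277 + 278.8299) / (116.4432 + 39.1537) = 464.1576 / 155.5969 = 2.98308

2.983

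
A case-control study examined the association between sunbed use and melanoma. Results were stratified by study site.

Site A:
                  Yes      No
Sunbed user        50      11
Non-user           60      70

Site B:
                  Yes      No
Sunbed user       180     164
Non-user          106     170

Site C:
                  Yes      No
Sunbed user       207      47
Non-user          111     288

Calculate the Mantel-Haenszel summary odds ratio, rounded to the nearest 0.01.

OR_MH = Σ(aᵢdᵢ/nᵢ) / Σ(bᵢcᵢ/nᵢ), where nᵢ is the stratum total.
Stratum 1 (Site A): n = 191; a·d/n = 50·70/191 = 18.3246; b·c/n = 11·60/191 = 3.4555
Stratum 2 (Site B): n = 620; a·d/n = 180·170/620 = 49.3548; b·c/n = 164·106/620 = 28.0387
Stratum 3 (Site C): n = 653; a·d/n = 207·288/653 = 91.2956; b·c/n = 47·111/653 = 7.9893
OR_MH = (18.3246 + 49.3548 + 91.2956) / (3.4555 + 28.0387 + 7.9893) = 158.9750 / 39.4835 = 4.02637

4.03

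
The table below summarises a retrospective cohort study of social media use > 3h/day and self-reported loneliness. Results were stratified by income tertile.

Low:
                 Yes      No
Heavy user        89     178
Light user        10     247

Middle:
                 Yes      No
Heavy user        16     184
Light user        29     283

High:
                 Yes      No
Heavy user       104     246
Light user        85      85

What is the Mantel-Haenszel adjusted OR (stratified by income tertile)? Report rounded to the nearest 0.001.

OR_MH = Σ(aᵢdᵢ/nᵢ) / Σ(bᵢcᵢ/nᵢ), where nᵢ is the stratum total.
Stratum 1 (Low): n = 524; a·d/n = 89·247/524 = 41.9523; b·c/n = 178·10/524 = 3.3969
Stratum 2 (Middle): n = 512; a·d/n = 16·283/512 = 8.8438; b·c/n = 184·29/512 = 10.4219
Stratum 3 (High): n = 520; a·d/n = 104·85/520 = 17.0000; b·c/n = 246·85/520 = 40.2115
OR_MH = (41.9523 + 8.8438 + 17.0000) / (3.3969 + 10.4219 + 40.2115) = 67.7960 / 54.0304 = 1.25478

1.255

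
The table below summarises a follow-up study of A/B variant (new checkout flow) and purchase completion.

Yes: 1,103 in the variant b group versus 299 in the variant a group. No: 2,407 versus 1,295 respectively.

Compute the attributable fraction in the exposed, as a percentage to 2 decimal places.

From the description: a = 1103, b = 2407, c = 299, d = 1295.
Risk in exposed = 1103/3510 = 0.31425; risk in unexposed = 299/1594 = 0.18758.
RR = 0.31425/0.18758 = 1.67527
AR% = (RR − 1)/RR × 100 = (1.67527 − 1)/1.67527 × 100 = 40.3082%

40.31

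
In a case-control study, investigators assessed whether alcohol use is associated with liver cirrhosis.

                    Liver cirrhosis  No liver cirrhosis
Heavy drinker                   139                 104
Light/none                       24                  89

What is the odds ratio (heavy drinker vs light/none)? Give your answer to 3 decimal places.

4.956

Cells: a = 139, b = 104, c = 24, d = 89.
OR = (a·d)/(b·c) = (139 × 89) / (104 × 24) = 12371 / 2496 = 4.95633
The odds of liver cirrhosis are about 4.96 times as high in the heavy drinker group.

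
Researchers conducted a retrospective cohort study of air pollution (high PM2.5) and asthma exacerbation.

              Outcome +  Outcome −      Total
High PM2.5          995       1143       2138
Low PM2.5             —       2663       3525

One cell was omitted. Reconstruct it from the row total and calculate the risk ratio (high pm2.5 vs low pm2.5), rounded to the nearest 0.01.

1.90

The missing cell is in the unexposed row: 3525 − 2663 = 862.
So a = 995, b = 1143, c = 862, d = 2663.
RR = [a/(a+b)] / [c/(c+d)] = (995/2138) / (862/3525) = 0.46539/0.24454 = 1.90312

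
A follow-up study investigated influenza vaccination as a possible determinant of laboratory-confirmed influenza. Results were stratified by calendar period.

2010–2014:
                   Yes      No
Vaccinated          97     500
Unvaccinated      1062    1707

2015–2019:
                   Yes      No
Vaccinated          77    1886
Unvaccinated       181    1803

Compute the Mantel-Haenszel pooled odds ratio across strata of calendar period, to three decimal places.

OR_MH = Σ(aᵢdᵢ/nᵢ) / Σ(bᵢcᵢ/nᵢ), where nᵢ is the stratum total.
Stratum 1 (2010–2014): n = 3366; a·d/n = 97·1707/3366 = 49.1916; b·c/n = 500·1062/3366 = 157.7540
Stratum 2 (2015–2019): n = 3947; a·d/n = 77·1803/3947 = 35.1738; b·c/n = 1886·181/3947 = 86.4875
OR_MH = (49.1916 + 35.1738) / (157.7540 + 86.4875) = 84.3654 / 244.2415 = 0.34542

0.345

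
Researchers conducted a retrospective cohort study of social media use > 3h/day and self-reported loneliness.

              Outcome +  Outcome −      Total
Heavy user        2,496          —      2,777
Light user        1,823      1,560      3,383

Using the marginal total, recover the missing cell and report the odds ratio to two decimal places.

The missing cell is in the exposed row: 2777 − 2496 = 281.
So a = 2496, b = 281, c = 1823, d = 1560.
OR = (a·d)/(b·c) = (2496 × 1560) / (281 × 1823) = 3893760 / 512263 = 7.60110

7.60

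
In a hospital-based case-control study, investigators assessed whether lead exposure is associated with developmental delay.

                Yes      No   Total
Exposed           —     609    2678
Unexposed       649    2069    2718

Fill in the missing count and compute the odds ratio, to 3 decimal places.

The missing cell is in the exposed row: 2678 − 609 = 2069.
So a = 2069, b = 609, c = 649, d = 2069.
OR = (a·d)/(b·c) = (2069 × 2069) / (609 × 649) = 4280761 / 395241 = 10.83076

10.831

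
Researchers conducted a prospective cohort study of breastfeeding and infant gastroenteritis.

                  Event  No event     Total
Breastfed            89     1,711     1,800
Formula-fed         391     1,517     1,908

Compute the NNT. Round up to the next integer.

Risk in treated group = 89/1800 = 0.04944; risk in control = 391/1908 = 0.20493.
Absolute risk reduction = 0.20493 − 0.04944 = 0.15548
NNT = 1 / ARR = 1 / 0.15548 = 6.432 → round up → 7

7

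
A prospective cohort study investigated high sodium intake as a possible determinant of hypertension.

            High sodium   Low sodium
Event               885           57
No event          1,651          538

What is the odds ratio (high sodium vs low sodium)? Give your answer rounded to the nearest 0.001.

Reading the table with exposure as columns: a = 885 (High sodium, case), b = 1651 (High sodium, non-case), c = 57 (Low sodium, case), d = 538.
OR = (a·d)/(b·c) = (885 × 538) / (1651 × 57) = 476130 / 94107 = 5.05945
The odds of hypertension are about 5.06 times as high in the high sodium group.

5.059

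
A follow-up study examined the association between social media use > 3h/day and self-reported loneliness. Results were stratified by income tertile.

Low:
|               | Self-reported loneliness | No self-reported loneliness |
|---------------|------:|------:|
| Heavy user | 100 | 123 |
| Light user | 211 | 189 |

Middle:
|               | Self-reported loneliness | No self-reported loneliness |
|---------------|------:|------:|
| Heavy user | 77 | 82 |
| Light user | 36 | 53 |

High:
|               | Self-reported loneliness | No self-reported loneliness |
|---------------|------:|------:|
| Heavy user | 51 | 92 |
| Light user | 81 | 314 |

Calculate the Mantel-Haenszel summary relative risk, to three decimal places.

1.076

RR_MH = Σ(aᵢ·n₀ᵢ/nᵢ) / Σ(cᵢ·n₁ᵢ/nᵢ), with n₁ᵢ = aᵢ+bᵢ (exposed), n₀ᵢ = cᵢ+dᵢ (unexposed), nᵢ = n₁ᵢ+n₀ᵢ.
Stratum 1 (Low): n₁ = 223, n₀ = 400, n = 623; a·n₀/n = 100·400/623 = 64.2055; c·n₁/n = 211·223/623 = 75.5265
Stratum 2 (Middle): n₁ = 159, n₀ = 89, n = 248; a·n₀/n = 77·89/248 = 27.6331; c·n₁/n = 36·159/248 = 23.0806
Stratum 3 (High): n₁ = 143, n₀ = 395, n = 538; a·n₀/n = 51·395/538 = 37.4442; c·n₁/n = 81·143/538 = 21.5297
RR_MH = (64.2055 + 27.6331 + 37.4442) / (75.5265 + 23.0806 + 21.5297) = 129.2828 / 120.1369 = 1.07613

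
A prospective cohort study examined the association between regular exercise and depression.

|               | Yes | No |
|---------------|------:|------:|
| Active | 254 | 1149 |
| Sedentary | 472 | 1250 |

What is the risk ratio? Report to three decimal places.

Cells: a = 254, b = 1149, c = 472, d = 1250.
Risk in exposed = 254/1403 = 0.18104; risk in unexposed = 472/1722 = 0.27410.
RR = 0.18104 / 0.27410 = 0.66049
The risk is 34% lower among the exposed than among the unexposed.

0.660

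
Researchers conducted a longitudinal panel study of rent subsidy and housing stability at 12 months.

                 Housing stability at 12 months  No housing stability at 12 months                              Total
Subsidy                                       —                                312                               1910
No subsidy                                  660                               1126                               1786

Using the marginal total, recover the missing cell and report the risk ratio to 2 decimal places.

2.26

The missing cell is in the exposed row: 1910 − 312 = 1598.
So a = 1598, b = 312, c = 660, d = 1126.
RR = [a/(a+b)] / [c/(c+d)] = (1598/1910) / (660/1786) = 0.83665/0.36954 = 2.26402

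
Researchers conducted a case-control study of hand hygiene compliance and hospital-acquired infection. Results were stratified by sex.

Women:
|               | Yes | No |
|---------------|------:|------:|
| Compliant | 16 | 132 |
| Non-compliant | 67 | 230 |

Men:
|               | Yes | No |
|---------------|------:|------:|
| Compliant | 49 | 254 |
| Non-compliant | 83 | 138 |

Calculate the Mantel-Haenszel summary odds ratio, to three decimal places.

0.352

OR_MH = Σ(aᵢdᵢ/nᵢ) / Σ(bᵢcᵢ/nᵢ), where nᵢ is the stratum total.
Stratum 1 (Women): n = 445; a·d/n = 16·230/445 = 8.2697; b·c/n = 132·67/445 = 19.8742
Stratum 2 (Men): n = 524; a·d/n = 49·138/524 = 12.9046; b·c/n = 254·83/524 = 40.2328
OR_MH = (8.2697 + 12.9046) / (19.8742 + 40.2328) = 21.1742 / 60.1070 = 0.35228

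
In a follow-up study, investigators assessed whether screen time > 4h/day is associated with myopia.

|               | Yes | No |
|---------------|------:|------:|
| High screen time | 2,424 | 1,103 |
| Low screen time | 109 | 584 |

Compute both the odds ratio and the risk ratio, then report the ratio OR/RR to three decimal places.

Cells: a = 2424, b = 1103, c = 109, d = 584.
OR = (2424·584)/(1103·109) = 1415616/120227 = 11.77453
Risk in exposed = 2424/3527 = 0.68727; risk in unexposed = 109/693 = 0.15729; RR = 4.36952
OR/RR = 11.77453 / 4.36952 = 2.69469
The outcome is not rare, so the OR lies further from 1 than the RR.

2.695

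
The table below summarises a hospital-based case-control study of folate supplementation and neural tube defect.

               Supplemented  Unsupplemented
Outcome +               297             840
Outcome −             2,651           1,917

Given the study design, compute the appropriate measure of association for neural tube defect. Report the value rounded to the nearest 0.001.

Reading the table with exposure as columns: a = 297 (Supplemented, case), b = 2651 (Supplemented, non-case), c = 840 (Unsupplemented, case), d = 1917.
This is a hospital-based case-control study: participants were sampled on outcome status, so risks in the source population cannot be estimated directly — relative risk is not valid here. The odds ratio is the appropriate measure.
OR = (a·d)/(b·c) = (297 × 1917) / (2651 × 840) = 569349 / 2226840 = 0.25568

0.256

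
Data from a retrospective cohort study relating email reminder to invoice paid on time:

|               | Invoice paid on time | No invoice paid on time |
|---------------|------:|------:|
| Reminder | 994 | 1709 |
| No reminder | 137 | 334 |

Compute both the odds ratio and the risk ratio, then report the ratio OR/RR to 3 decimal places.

Cells: a = 994, b = 1709, c = 137, d = 334.
OR = (994·334)/(1709·137) = 331996/234133 = 1.41798
Risk in exposed = 994/2703 = 0.36774; risk in unexposed = 137/471 = 0.29087; RR = 1.26427
OR/RR = 1.41798 / 1.26427 = 1.12158
The outcome is not rare, so the OR lies further from 1 than the RR.

1.122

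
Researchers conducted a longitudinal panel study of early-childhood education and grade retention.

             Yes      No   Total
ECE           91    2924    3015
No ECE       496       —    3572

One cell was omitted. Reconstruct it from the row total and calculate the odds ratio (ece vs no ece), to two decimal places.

The missing cell is in the unexposed row: 3572 − 496 = 3076.
So a = 91, b = 2924, c = 496, d = 3076.
OR = (a·d)/(b·c) = (91 × 3076) / (2924 × 496) = 279916 / 1450304 = 0.19301

0.19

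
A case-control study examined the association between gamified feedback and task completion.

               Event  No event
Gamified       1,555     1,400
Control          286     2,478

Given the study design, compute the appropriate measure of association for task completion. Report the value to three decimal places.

Cells: a = 1555, b = 1400, c = 286, d = 2478.
This is a case-control study: participants were sampled on outcome status, so risks in the source population cannot be estimated directly — relative risk is not valid here. The odds ratio is the appropriate measure.
OR = (a·d)/(b·c) = (1555 × 2478) / (1400 × 286) = 3853290 / 400400 = 9.62360

9.624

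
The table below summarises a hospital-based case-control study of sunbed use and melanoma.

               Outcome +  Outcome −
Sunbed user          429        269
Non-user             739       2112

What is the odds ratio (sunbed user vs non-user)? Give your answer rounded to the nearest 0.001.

Cells: a = 429, b = 269, c = 739, d = 2112.
OR = (a·d)/(b·c) = (429 × 2112) / (269 × 739) = 906048 / 198791 = 4.55779
The odds of melanoma are about 4.56 times as high in the sunbed user group.

4.558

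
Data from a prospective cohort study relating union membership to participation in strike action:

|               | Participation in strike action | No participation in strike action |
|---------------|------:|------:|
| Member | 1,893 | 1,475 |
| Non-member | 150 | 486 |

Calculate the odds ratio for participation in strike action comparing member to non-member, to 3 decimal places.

4.158

Cells: a = 1893, b = 1475, c = 150, d = 486.
OR = (a·d)/(b·c) = (1893 × 486) / (1475 × 150) = 919998 / 221250 = 4.15818
The odds of participation in strike action are about 4.16 times as high in the member group.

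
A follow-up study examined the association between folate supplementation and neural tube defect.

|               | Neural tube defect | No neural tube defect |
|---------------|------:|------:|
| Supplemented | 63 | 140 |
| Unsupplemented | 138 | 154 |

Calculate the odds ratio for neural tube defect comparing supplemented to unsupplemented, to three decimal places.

Cells: a = 63, b = 140, c = 138, d = 154.
OR = (a·d)/(b·c) = (63 × 154) / (140 × 138) = 9702 / 19320 = 0.50217
Exposure is associated with lower odds of neural tube defect (OR = 0.50 < 1).

0.502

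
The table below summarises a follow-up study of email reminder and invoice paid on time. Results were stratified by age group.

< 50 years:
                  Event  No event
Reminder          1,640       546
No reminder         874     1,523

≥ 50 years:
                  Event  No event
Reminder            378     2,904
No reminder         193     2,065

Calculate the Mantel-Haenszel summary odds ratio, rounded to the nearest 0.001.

OR_MH = Σ(aᵢdᵢ/nᵢ) / Σ(bᵢcᵢ/nᵢ), where nᵢ is the stratum total.
Stratum 1 (< 50 years): n = 4583; a·d/n = 1640·1523/4583 = 544.9967; b·c/n = 546·874/4583 = 104.1248
Stratum 2 (≥ 50 years): n = 5540; a·d/n = 378·2065/5540 = 140.8971; b·c/n = 2904·193/5540 = 101.1682
OR_MH = (544.9967 + 140.8971) / (104.1248 + 101.1682) = 685.8938 / 205.2930 = 3.34105

3.341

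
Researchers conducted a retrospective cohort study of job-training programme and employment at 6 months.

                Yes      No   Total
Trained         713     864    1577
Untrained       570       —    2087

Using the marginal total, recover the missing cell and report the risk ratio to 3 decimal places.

1.655

The missing cell is in the unexposed row: 2087 − 570 = 1517.
So a = 713, b = 864, c = 570, d = 1517.
RR = [a/(a+b)] / [c/(c+d)] = (713/1577) / (570/2087) = 0.45212/0.27312 = 1.65541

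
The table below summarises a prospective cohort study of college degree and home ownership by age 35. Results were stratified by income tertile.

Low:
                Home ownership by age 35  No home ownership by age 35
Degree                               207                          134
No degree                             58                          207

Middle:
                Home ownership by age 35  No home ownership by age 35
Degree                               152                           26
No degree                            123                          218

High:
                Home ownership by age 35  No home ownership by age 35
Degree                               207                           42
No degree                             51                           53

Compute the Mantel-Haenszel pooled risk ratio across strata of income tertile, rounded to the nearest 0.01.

2.27

RR_MH = Σ(aᵢ·n₀ᵢ/nᵢ) / Σ(cᵢ·n₁ᵢ/nᵢ), with n₁ᵢ = aᵢ+bᵢ (exposed), n₀ᵢ = cᵢ+dᵢ (unexposed), nᵢ = n₁ᵢ+n₀ᵢ.
Stratum 1 (Low): n₁ = 341, n₀ = 265, n = 606; a·n₀/n = 207·265/606 = 90.5198; c·n₁/n = 58·341/606 = 32.6370
Stratum 2 (Middle): n₁ = 178, n₀ = 341, n = 519; a·n₀/n = 152·341/519 = 99.8690; c·n₁/n = 123·178/519 = 42.1850
Stratum 3 (High): n₁ = 249, n₀ = 104, n = 353; a·n₀/n = 207·104/353 = 60.9858; c·n₁/n = 51·249/353 = 35.9745
RR_MH = (90.5198 + 99.8690 + 60.9858) / (32.6370 + 42.1850 + 35.9745) = 251.3746 / 110.7964 = 2.26880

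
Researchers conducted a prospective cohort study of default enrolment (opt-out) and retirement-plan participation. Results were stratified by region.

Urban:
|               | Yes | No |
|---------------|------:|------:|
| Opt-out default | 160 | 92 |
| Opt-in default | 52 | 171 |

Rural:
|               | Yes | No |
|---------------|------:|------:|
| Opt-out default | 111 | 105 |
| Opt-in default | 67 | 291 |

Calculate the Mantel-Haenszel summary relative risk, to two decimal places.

RR_MH = Σ(aᵢ·n₀ᵢ/nᵢ) / Σ(cᵢ·n₁ᵢ/nᵢ), with n₁ᵢ = aᵢ+bᵢ (exposed), n₀ᵢ = cᵢ+dᵢ (unexposed), nᵢ = n₁ᵢ+n₀ᵢ.
Stratum 1 (Urban): n₁ = 252, n₀ = 223, n = 475; a·n₀/n = 160·223/475 = 75.1158; c·n₁/n = 52·252/475 = 27.5874
Stratum 2 (Rural): n₁ = 216, n₀ = 358, n = 574; a·n₀/n = 111·358/574 = 69.2300; c·n₁/n = 67·216/574 = 25.2125
RR_MH = (75.1158 + 69.2300) / (27.5874 + 25.2125) = 144.3458 / 52.7999 = 2.73383

2.73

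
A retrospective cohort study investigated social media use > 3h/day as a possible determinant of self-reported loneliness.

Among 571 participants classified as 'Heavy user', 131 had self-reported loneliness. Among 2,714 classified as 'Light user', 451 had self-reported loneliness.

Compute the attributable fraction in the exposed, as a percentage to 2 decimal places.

27.57

From the description: a = 131, b = 440, c = 451, d = 2263.
Risk in exposed = 131/571 = 0.22942; risk in unexposed = 451/2714 = 0.16618.
RR = 0.22942/0.16618 = 1.38060
AR% = (RR − 1)/RR × 100 = (1.38060 − 1)/1.38060 × 100 = 27.5678%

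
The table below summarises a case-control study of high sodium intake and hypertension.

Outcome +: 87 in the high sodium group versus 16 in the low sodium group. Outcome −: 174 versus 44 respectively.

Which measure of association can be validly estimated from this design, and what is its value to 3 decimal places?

1.375

From the description: a = 87, b = 174, c = 16, d = 44.
This is a case-control study: participants were sampled on outcome status, so risks in the source population cannot be estimated directly — relative risk is not valid here. The odds ratio is the appropriate measure.
OR = (a·d)/(b·c) = (87 × 44) / (174 × 16) = 3828 / 2784 = 1.37500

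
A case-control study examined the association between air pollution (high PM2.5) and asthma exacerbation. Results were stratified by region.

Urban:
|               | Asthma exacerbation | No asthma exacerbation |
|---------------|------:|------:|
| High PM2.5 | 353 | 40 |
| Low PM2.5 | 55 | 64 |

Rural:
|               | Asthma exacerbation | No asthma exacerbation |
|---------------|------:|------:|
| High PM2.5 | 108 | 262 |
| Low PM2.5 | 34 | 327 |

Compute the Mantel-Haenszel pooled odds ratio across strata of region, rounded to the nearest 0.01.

5.61

OR_MH = Σ(aᵢdᵢ/nᵢ) / Σ(bᵢcᵢ/nᵢ), where nᵢ is the stratum total.
Stratum 1 (Urban): n = 512; a·d/n = 353·64/512 = 44.1250; b·c/n = 40·55/512 = 4.2969
Stratum 2 (Rural): n = 731; a·d/n = 108·327/731 = 48.3119; b·c/n = 262·34/731 = 12.1860
OR_MH = (44.1250 + 48.3119) / (4.2969 + 12.1860) = 92.4369 / 16.4829 = 5.60804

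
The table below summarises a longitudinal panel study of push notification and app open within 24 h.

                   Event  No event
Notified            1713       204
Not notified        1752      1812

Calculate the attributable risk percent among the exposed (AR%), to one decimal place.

Cells: a = 1713, b = 204, c = 1752, d = 1812.
Risk in exposed = 1713/1917 = 0.89358; risk in unexposed = 1752/3564 = 0.49158.
RR = 0.89358/0.49158 = 1.81777
AR% = (RR − 1)/RR × 100 = (1.81777 − 1)/1.81777 × 100 = 44.9875%

45.0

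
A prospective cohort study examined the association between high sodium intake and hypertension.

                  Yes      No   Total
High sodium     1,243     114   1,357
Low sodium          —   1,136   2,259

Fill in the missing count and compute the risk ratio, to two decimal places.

The missing cell is in the unexposed row: 2259 − 1136 = 1123.
So a = 1243, b = 114, c = 1123, d = 1136.
RR = [a/(a+b)] / [c/(c+d)] = (1243/1357) / (1123/2259) = 0.91599/0.49712 = 1.84259

1.84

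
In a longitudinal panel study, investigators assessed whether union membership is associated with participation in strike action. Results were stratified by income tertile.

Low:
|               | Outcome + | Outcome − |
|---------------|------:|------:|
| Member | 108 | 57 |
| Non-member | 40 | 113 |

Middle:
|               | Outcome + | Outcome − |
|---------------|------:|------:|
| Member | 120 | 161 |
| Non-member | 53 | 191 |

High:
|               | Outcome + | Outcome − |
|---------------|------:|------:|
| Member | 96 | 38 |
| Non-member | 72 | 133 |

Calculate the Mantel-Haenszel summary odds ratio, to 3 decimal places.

OR_MH = Σ(aᵢdᵢ/nᵢ) / Σ(bᵢcᵢ/nᵢ), where nᵢ is the stratum total.
Stratum 1 (Low): n = 318; a·d/n = 108·113/318 = 38.3774; b·c/n = 57·40/318 = 7.1698
Stratum 2 (Middle): n = 525; a·d/n = 120·191/525 = 43.6571; b·c/n = 161·53/525 = 16.2533
Stratum 3 (High): n = 339; a·d/n = 96·133/339 = 37.6637; b·c/n = 38·72/339 = 8.0708
OR_MH = (38.3774 + 43.6571 + 37.6637) / (7.1698 + 16.2533 + 8.0708) = 119.6982 / 31.4939 = 3.80067

3.801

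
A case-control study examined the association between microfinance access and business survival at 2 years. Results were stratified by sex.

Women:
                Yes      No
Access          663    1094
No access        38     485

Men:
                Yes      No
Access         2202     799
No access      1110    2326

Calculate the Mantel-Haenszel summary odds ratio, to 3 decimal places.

OR_MH = Σ(aᵢdᵢ/nᵢ) / Σ(bᵢcᵢ/nᵢ), where nᵢ is the stratum total.
Stratum 1 (Women): n = 2280; a·d/n = 663·485/2280 = 141.0329; b·c/n = 1094·38/2280 = 18.2333
Stratum 2 (Men): n = 6437; a·d/n = 2202·2326/6437 = 795.6893; b·c/n = 799·1110/6437 = 137.7800
OR_MH = (141.0329 + 795.6893) / (18.2333 + 137.7800) = 936.7222 / 156.0134 = 6.00412

6.004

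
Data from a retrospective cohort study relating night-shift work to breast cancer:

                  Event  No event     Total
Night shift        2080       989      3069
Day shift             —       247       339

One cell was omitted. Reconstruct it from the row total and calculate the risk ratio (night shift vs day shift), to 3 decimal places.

2.497

The missing cell is in the unexposed row: 339 − 247 = 92.
So a = 2080, b = 989, c = 92, d = 247.
RR = [a/(a+b)] / [c/(c+d)] = (2080/3069) / (92/339) = 0.67775/0.27139 = 2.49734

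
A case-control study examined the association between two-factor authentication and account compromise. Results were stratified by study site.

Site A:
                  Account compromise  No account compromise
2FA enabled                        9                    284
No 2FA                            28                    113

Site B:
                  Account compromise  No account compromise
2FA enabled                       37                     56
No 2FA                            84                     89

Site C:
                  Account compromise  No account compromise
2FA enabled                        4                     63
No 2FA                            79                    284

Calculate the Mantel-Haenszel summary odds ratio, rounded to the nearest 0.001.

OR_MH = Σ(aᵢdᵢ/nᵢ) / Σ(bᵢcᵢ/nᵢ), where nᵢ is the stratum total.
Stratum 1 (Site A): n = 434; a·d/n = 9·113/434 = 2.3433; b·c/n = 284·28/434 = 18.3226
Stratum 2 (Site B): n = 266; a·d/n = 37·89/266 = 12.3797; b·c/n = 56·84/266 = 17.6842
Stratum 3 (Site C): n = 430; a·d/n = 4·284/430 = 2.6419; b·c/n = 63·79/430 = 11.5744
OR_MH = (2.3433 + 12.3797 + 2.6419) / (18.3226 + 17.6842 + 11.5744) = 17.3649 / 47.5812 = 0.36495

0.365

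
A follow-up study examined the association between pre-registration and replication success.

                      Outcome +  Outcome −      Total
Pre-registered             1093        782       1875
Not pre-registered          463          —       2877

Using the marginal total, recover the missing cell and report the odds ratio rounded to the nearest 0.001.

The missing cell is in the unexposed row: 2877 − 463 = 2414.
So a = 1093, b = 782, c = 463, d = 2414.
OR = (a·d)/(b·c) = (1093 × 2414) / (782 × 463) = 2638502 / 362066 = 7.28735

7.287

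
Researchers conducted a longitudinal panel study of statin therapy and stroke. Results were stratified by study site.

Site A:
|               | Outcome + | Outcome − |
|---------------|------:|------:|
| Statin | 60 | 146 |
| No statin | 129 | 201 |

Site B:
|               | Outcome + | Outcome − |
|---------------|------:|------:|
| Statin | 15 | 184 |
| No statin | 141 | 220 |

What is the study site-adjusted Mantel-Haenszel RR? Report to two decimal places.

RR_MH = Σ(aᵢ·n₀ᵢ/nᵢ) / Σ(cᵢ·n₁ᵢ/nᵢ), with n₁ᵢ = aᵢ+bᵢ (exposed), n₀ᵢ = cᵢ+dᵢ (unexposed), nᵢ = n₁ᵢ+n₀ᵢ.
Stratum 1 (Site A): n₁ = 206, n₀ = 330, n = 536; a·n₀/n = 60·330/536 = 36.9403; c·n₁/n = 129·206/536 = 49.5784
Stratum 2 (Site B): n₁ = 199, n₀ = 361, n = 560; a·n₀/n = 15·361/560 = 9.6696; c·n₁/n = 141·199/560 = 50.1054
RR_MH = (36.9403 + 9.6696) / (49.5784 + 50.1054) = 46.6099 / 99.6837 = 0.46758

0.47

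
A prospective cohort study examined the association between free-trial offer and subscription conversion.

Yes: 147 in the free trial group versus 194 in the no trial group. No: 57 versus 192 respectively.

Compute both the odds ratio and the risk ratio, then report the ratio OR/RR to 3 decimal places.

1.780

From the description: a = 147, b = 57, c = 194, d = 192.
OR = (147·192)/(57·194) = 28224/11058 = 2.55236
Risk in exposed = 147/204 = 0.72059; risk in unexposed = 194/386 = 0.50259; RR = 1.43375
OR/RR = 2.55236 / 1.43375 = 1.78020
The outcome is not rare, so the OR lies further from 1 than the RR.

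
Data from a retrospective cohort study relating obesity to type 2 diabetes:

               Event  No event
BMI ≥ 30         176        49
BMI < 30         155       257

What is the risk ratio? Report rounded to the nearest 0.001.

2.079

Cells: a = 176, b = 49, c = 155, d = 257.
Risk in exposed = 176/225 = 0.78222; risk in unexposed = 155/412 = 0.37621.
RR = 0.78222 / 0.37621 = 2.07920
The risk among the exposed is 2.08 times that among the unexposed.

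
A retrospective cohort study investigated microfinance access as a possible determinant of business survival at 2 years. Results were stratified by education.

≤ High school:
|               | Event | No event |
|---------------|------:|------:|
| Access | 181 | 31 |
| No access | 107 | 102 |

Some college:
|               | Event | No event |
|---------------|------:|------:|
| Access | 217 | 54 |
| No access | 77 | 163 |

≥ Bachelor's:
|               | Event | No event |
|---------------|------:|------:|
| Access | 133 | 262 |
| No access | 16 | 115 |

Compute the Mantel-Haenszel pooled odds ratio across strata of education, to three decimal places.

5.927

OR_MH = Σ(aᵢdᵢ/nᵢ) / Σ(bᵢcᵢ/nᵢ), where nᵢ is the stratum total.
Stratum 1 (≤ High school): n = 421; a·d/n = 181·102/421 = 43.8527; b·c/n = 31·107/421 = 7.8789
Stratum 2 (Some college): n = 511; a·d/n = 217·163/511 = 69.2192; b·c/n = 54·77/511 = 8.1370
Stratum 3 (≥ Bachelor's): n = 526; a·d/n = 133·115/526 = 29.0779; b·c/n = 262·16/526 = 7.9696
OR_MH = (43.8527 + 69.2192 + 29.0779) / (7.8789 + 8.1370 + 7.9696) = 142.1499 / 23.9854 = 5.92651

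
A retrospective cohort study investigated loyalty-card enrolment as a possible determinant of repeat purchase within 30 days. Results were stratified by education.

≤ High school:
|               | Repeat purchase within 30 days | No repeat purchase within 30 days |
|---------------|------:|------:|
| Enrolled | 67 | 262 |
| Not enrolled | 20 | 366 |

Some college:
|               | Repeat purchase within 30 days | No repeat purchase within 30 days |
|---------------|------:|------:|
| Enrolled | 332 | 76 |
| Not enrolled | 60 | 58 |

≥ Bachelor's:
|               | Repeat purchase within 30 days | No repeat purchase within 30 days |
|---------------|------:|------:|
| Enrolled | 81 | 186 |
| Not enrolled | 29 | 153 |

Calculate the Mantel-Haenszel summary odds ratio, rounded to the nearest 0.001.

3.517

OR_MH = Σ(aᵢdᵢ/nᵢ) / Σ(bᵢcᵢ/nᵢ), where nᵢ is the stratum total.
Stratum 1 (≤ High school): n = 715; a·d/n = 67·366/715 = 34.2965; b·c/n = 262·20/715 = 7.3287
Stratum 2 (Some college): n = 526; a·d/n = 332·58/526 = 36.6084; b·c/n = 76·60/526 = 8.6692
Stratum 3 (≥ Bachelor's): n = 449; a·d/n = 81·153/449 = 27.6013; b·c/n = 186·29/449 = 12.0134
OR_MH = (34.2965 + 36.6084 + 27.6013) / (7.3287 + 8.6692 + 12.0134) = 98.5062 / 28.0112 = 3.51667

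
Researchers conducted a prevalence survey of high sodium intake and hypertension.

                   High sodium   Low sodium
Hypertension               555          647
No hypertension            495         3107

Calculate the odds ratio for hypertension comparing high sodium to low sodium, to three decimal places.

5.384

Reading the table with exposure as columns: a = 555 (High sodium, case), b = 495 (High sodium, non-case), c = 647 (Low sodium, case), d = 3107.
OR = (a·d)/(b·c) = (555 × 3107) / (495 × 647) = 1724385 / 320265 = 5.38424
The odds of hypertension are about 5.38 times as high in the high sodium group.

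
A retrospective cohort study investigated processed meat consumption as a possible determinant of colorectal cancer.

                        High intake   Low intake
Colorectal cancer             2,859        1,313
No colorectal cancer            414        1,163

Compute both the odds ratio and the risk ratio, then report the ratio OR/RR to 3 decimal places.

Reading the table with exposure as columns: a = 2859 (High intake, case), b = 414 (High intake, non-case), c = 1313 (Low intake, case), d = 1163.
OR = (2859·1163)/(414·1313) = 3325017/543582 = 6.11686
Risk in exposed = 2859/3273 = 0.87351; risk in unexposed = 1313/2476 = 0.53029; RR = 1.64723
OR/RR = 6.11686 / 1.64723 = 3.71343
The outcome is not rare, so the OR lies further from 1 than the RR.

3.713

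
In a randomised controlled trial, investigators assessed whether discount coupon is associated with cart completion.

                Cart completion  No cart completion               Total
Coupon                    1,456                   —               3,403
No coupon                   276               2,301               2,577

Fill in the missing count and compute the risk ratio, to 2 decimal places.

3.99

The missing cell is in the exposed row: 3403 − 1456 = 1947.
So a = 1456, b = 1947, c = 276, d = 2301.
RR = [a/(a+b)] / [c/(c+d)] = (1456/3403) / (276/2577) = 0.42786/0.10710 = 3.99489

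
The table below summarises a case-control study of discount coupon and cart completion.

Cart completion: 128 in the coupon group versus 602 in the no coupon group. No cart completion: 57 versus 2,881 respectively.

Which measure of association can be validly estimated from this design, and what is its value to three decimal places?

From the description: a = 128, b = 57, c = 602, d = 2881.
This is a case-control study: participants were sampled on outcome status, so risks in the source population cannot be estimated directly — relative risk is not valid here. The odds ratio is the appropriate measure.
OR = (a·d)/(b·c) = (128 × 2881) / (57 × 602) = 368768 / 34314 = 10.74687

10.747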